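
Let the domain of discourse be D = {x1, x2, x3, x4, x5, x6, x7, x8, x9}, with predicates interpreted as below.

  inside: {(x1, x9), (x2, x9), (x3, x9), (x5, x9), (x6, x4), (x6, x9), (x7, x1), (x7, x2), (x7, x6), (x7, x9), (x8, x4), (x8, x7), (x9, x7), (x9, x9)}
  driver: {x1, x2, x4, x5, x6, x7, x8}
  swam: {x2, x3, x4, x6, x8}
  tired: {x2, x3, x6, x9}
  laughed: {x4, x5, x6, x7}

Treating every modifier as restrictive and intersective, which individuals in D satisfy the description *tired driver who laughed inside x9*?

{x6}

⟦who laughed⟧ = ⟦laughed⟧ = {x4, x5, x6, x7}
⟦inside x9⟧ = {x : ⟨x, x9⟩ ∈ ⟦inside⟧} = {x1, x2, x3, x5, x6, x7, x9}
⟦driver⟧ = {x1, x2, x4, x5, x6, x7, x8}
… ∩ ⟦who laughed⟧ = {x1, x2, x4, x5, x6, x7, x8} ∩ {x4, x5, x6, x7} = {x4, x5, x6, x7}
… ∩ ⟦inside x9⟧ = {x4, x5, x6, x7} ∩ {x1, x2, x3, x5, x6, x7, x9} = {x5, x6, x7}
… ∩ ⟦tired⟧ = {x5, x6, x7} ∩ {x2, x3, x6, x9} = {x6}
So ⟦tired driver who laughed inside x9⟧ = {x6}.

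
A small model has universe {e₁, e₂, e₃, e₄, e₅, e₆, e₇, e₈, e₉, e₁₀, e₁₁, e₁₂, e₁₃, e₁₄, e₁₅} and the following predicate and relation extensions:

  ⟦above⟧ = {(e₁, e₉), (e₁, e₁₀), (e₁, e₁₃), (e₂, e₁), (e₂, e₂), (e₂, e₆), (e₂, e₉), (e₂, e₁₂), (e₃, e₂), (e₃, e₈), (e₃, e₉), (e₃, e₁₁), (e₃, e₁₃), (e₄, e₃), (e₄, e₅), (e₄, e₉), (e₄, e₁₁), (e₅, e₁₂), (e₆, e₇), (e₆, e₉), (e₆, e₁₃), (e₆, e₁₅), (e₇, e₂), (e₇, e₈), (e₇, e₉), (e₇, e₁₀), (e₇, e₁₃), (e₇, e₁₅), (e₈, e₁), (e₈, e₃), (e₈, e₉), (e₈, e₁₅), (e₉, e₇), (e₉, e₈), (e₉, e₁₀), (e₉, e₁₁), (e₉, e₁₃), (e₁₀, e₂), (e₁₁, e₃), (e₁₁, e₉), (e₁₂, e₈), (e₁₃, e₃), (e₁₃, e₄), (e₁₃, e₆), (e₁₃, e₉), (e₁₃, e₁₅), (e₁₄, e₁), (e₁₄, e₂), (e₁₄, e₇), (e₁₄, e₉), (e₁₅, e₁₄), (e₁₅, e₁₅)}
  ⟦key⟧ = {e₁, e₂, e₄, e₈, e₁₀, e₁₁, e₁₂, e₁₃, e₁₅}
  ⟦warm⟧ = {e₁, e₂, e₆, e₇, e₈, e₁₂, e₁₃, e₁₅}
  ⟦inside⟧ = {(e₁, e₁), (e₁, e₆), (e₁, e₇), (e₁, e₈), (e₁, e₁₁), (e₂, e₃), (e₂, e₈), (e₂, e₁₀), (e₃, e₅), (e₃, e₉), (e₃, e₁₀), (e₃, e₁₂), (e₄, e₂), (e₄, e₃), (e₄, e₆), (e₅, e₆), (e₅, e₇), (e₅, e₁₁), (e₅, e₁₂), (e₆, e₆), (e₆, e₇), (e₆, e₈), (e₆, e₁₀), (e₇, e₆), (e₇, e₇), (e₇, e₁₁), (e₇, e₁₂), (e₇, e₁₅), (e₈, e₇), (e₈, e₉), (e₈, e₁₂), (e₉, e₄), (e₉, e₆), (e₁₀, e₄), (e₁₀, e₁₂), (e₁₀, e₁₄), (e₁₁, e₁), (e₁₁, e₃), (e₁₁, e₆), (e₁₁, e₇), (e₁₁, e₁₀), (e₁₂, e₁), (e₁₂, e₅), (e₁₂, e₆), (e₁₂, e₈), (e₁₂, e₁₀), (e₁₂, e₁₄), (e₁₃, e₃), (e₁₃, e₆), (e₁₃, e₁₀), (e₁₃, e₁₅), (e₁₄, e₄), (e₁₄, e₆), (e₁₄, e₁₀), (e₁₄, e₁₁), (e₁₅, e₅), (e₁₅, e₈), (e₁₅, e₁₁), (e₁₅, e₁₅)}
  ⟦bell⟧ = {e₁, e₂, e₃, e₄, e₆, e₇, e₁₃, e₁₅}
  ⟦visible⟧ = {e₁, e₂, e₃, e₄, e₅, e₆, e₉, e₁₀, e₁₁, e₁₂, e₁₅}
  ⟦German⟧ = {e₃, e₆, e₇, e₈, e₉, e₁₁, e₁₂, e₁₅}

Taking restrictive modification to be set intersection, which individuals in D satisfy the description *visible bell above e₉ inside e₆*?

{e₁, e₄, e₆}

⟦above e₉⟧ = {x : ⟨x, e₉⟩ ∈ ⟦above⟧} = {e₁, e₂, e₃, e₄, e₆, e₇, e₈, e₁₁, e₁₃, e₁₄}
⟦inside e₆⟧ = {x : ⟨x, e₆⟩ ∈ ⟦inside⟧} = {e₁, e₄, e₅, e₆, e₇, e₉, e₁₁, e₁₂, e₁₃, e₁₄}
⟦bell⟧ = {e₁, e₂, e₃, e₄, e₆, e₇, e₁₃, e₁₅}
… ∩ ⟦above e₉⟧ = {e₁, e₂, e₃, e₄, e₆, e₇, e₁₃, e₁₅} ∩ {e₁, e₂, e₃, e₄, e₆, e₇, e₈, e₁₁, e₁₃, e₁₄} = {e₁, e₂, e₃, e₄, e₆, e₇, e₁₃}
… ∩ ⟦inside e₆⟧ = {e₁, e₂, e₃, e₄, e₆, e₇, e₁₃} ∩ {e₁, e₄, e₅, e₆, e₇, e₉, e₁₁, e₁₂, e₁₃, e₁₄} = {e₁, e₄, e₆, e₇, e₁₃}
… ∩ ⟦visible⟧ = {e₁, e₄, e₆, e₇, e₁₃} ∩ {e₁, e₂, e₃, e₄, e₅, e₆, e₉, e₁₀, e₁₁, e₁₂, e₁₅} = {e₁, e₄, e₆}
So ⟦visible bell above e₉ inside e₆⟧ = {e₁, e₄, e₆}.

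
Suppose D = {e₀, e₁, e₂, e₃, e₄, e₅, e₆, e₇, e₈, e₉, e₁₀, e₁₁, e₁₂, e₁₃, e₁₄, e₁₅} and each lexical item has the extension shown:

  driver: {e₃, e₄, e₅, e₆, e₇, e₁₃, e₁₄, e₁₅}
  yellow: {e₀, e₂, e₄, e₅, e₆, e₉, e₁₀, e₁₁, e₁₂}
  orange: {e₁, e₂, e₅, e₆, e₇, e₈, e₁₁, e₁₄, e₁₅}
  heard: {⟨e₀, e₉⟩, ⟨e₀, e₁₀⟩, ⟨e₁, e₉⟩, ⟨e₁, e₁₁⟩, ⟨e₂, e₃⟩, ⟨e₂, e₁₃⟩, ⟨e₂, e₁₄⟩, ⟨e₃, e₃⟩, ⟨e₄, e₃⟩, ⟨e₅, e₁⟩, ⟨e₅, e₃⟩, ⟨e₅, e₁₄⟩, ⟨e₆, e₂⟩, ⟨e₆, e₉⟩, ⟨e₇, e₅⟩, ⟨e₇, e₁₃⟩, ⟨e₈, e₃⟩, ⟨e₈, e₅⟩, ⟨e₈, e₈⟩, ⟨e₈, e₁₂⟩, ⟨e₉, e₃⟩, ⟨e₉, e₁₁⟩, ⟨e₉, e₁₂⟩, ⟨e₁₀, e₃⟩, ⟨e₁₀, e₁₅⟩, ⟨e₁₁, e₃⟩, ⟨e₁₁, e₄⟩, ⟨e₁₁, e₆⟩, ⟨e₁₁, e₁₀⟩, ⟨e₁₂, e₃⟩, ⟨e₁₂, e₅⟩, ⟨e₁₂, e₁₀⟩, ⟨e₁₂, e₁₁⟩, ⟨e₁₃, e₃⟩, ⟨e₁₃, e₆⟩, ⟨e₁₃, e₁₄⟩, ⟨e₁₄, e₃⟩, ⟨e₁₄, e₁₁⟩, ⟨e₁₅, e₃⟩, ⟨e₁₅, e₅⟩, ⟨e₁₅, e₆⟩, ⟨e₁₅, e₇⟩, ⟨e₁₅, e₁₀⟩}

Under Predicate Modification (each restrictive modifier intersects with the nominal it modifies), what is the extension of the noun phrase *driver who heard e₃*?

⟦who heard e₃⟧ = {x : ⟨x, e₃⟩ ∈ ⟦heard⟧} = {e₂, e₃, e₄, e₅, e₈, e₉, e₁₀, e₁₁, e₁₂, e₁₃, e₁₄, e₁₅}
⟦driver⟧ = {e₃, e₄, e₅, e₆, e₇, e₁₃, e₁₄, e₁₅}
… ∩ ⟦who heard e₃⟧ = {e₃, e₄, e₅, e₆, e₇, e₁₃, e₁₄, e₁₅} ∩ {e₂, e₃, e₄, e₅, e₈, e₉, e₁₀, e₁₁, e₁₂, e₁₃, e₁₄, e₁₅} = {e₃, e₄, e₅, e₁₃, e₁₄, e₁₅}
So ⟦driver who heard e₃⟧ = {e₃, e₄, e₅, e₁₃, e₁₄, e₁₅}.

{e₃, e₄, e₅, e₁₃, e₁₄, e₁₅}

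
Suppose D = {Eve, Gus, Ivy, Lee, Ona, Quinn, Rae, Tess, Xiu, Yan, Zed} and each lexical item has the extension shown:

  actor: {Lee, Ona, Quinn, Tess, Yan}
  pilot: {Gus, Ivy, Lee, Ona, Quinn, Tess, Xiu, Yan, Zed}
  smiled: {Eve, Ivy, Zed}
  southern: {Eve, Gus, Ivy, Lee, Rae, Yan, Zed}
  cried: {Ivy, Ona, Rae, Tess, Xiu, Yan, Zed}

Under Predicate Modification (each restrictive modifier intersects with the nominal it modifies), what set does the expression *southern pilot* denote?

{Gus, Ivy, Lee, Yan, Zed}

⟦pilot⟧ = {Gus, Ivy, Lee, Ona, Quinn, Tess, Xiu, Yan, Zed}
… ∩ ⟦southern⟧ = {Gus, Ivy, Lee, Ona, Quinn, Tess, Xiu, Yan, Zed} ∩ {Eve, Gus, Ivy, Lee, Rae, Yan, Zed} = {Gus, Ivy, Lee, Yan, Zed}
So ⟦southern pilot⟧ = {Gus, Ivy, Lee, Yan, Zed}.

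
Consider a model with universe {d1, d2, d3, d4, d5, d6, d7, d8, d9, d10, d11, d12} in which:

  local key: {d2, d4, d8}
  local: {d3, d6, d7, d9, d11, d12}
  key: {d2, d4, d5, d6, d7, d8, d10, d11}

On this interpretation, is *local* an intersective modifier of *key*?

no

⟦local⟧ ∩ ⟦key⟧ = {d3, d6, d7, d9, d11, d12} ∩ {d2, d4, d5, d6, d7, d8, d10, d11} = {d6, d7, d11}
Observed ⟦local key⟧ = {d2, d4, d8}.
These differ, so the modifier is not intersective in this model.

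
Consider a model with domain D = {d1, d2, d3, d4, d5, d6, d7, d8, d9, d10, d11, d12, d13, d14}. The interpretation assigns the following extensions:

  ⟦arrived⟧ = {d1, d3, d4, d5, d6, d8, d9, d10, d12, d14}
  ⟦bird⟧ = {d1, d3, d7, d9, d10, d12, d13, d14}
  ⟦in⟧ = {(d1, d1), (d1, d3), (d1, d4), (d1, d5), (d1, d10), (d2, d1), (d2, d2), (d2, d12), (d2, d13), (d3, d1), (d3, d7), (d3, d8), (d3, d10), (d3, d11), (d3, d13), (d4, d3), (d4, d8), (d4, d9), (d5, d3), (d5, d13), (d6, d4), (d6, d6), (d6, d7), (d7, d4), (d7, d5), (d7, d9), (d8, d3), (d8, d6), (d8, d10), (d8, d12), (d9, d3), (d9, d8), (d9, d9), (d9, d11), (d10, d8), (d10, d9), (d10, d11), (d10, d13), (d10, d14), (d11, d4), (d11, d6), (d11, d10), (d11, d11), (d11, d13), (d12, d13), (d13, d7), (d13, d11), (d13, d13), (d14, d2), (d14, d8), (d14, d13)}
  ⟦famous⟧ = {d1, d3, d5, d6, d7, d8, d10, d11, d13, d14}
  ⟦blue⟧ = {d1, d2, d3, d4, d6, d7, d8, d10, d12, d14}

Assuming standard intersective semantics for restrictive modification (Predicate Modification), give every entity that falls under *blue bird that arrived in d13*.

{d3, d10, d12, d14}

⟦that arrived⟧ = ⟦arrived⟧ = {d1, d3, d4, d5, d6, d8, d9, d10, d12, d14}
⟦in d13⟧ = {x : ⟨x, d13⟩ ∈ ⟦in⟧} = {d2, d3, d5, d10, d11, d12, d13, d14}
⟦bird⟧ = {d1, d3, d7, d9, d10, d12, d13, d14}
… ∩ ⟦that arrived⟧ = {d1, d3, d7, d9, d10, d12, d13, d14} ∩ {d1, d3, d4, d5, d6, d8, d9, d10, d12, d14} = {d1, d3, d9, d10, d12, d14}
… ∩ ⟦in d13⟧ = {d1, d3, d9, d10, d12, d14} ∩ {d2, d3, d5, d10, d11, d12, d13, d14} = {d3, d10, d12, d14}
… ∩ ⟦blue⟧ = {d3, d10, d12, d14} ∩ {d1, d2, d3, d4, d6, d7, d8, d10, d12, d14} = {d3, d10, d12, d14}
So ⟦blue bird that arrived in d13⟧ = {d3, d10, d12, d14}.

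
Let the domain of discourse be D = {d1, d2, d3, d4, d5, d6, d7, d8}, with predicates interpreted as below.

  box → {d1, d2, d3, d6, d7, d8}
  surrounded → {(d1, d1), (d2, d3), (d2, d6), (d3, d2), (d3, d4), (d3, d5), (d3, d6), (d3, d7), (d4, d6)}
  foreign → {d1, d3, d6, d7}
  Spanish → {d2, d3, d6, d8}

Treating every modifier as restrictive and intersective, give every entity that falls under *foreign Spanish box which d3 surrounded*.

⟦which d3 surrounded⟧ = {x : ⟨d3, x⟩ ∈ ⟦surrounded⟧} = {d2, d4, d5, d6, d7}
⟦box⟧ = {d1, d2, d3, d6, d7, d8}
… ∩ ⟦which d3 surrounded⟧ = {d1, d2, d3, d6, d7, d8} ∩ {d2, d4, d5, d6, d7} = {d2, d6, d7}
… ∩ ⟦foreign⟧ = {d2, d6, d7} ∩ {d1, d3, d6, d7} = {d6, d7}
… ∩ ⟦Spanish⟧ = {d6, d7} ∩ {d2, d3, d6, d8} = {d6}
So ⟦foreign Spanish box which d3 surrounded⟧ = {d6}.

{d6}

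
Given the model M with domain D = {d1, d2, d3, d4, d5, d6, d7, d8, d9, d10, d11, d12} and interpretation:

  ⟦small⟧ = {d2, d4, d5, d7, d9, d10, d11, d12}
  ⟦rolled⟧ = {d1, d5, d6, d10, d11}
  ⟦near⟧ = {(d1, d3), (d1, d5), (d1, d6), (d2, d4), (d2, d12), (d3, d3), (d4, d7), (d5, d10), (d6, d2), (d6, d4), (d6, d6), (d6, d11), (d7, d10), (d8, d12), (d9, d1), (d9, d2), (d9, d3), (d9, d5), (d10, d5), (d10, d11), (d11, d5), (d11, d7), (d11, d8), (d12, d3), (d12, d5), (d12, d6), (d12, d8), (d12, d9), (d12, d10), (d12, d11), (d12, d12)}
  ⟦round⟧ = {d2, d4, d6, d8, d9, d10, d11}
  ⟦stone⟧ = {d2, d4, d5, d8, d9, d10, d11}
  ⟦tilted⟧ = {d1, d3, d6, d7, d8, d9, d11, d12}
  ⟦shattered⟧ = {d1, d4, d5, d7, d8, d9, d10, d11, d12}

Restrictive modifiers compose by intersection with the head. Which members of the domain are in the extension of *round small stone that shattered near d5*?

{d9, d10, d11}

⟦that shattered⟧ = ⟦shattered⟧ = {d1, d4, d5, d7, d8, d9, d10, d11, d12}
⟦near d5⟧ = {x : ⟨x, d5⟩ ∈ ⟦near⟧} = {d1, d9, d10, d11, d12}
⟦stone⟧ = {d2, d4, d5, d8, d9, d10, d11}
… ∩ ⟦that shattered⟧ = {d2, d4, d5, d8, d9, d10, d11} ∩ {d1, d4, d5, d7, d8, d9, d10, d11, d12} = {d4, d5, d8, d9, d10, d11}
… ∩ ⟦near d5⟧ = {d4, d5, d8, d9, d10, d11} ∩ {d1, d9, d10, d11, d12} = {d9, d10, d11}
… ∩ ⟦round⟧ = {d9, d10, d11} ∩ {d2, d4, d6, d8, d9, d10, d11} = {d9, d10, d11}
… ∩ ⟦small⟧ = {d9, d10, d11} ∩ {d2, d4, d5, d7, d9, d10, d11, d12} = {d9, d10, d11}
So ⟦round small stone that shattered near d5⟧ = {d9, d10, d11}.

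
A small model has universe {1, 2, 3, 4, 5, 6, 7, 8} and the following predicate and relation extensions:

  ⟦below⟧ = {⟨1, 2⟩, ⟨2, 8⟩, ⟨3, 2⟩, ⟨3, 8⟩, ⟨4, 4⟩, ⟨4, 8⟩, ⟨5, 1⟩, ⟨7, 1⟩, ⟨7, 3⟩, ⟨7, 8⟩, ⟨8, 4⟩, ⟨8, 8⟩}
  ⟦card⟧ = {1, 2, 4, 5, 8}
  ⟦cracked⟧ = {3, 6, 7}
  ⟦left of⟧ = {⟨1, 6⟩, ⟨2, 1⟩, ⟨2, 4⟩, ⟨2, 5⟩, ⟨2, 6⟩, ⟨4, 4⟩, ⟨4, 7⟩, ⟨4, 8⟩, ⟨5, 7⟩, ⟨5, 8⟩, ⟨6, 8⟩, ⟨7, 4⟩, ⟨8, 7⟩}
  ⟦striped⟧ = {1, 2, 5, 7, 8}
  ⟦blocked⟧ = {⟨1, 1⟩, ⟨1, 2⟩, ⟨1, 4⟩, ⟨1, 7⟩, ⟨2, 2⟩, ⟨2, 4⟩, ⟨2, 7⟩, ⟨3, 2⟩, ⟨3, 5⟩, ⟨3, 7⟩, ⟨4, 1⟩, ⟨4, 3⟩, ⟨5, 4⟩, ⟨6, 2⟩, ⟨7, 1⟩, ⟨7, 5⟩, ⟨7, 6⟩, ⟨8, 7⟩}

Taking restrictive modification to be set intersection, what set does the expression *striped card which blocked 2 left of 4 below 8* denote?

⟦which blocked 2⟧ = {x : ⟨x, 2⟩ ∈ ⟦blocked⟧} = {1, 2, 3, 6}
⟦left of 4⟧ = {x : ⟨x, 4⟩ ∈ ⟦left of⟧} = {2, 4, 7}
⟦below 8⟧ = {x : ⟨x, 8⟩ ∈ ⟦below⟧} = {2, 3, 4, 7, 8}
⟦card⟧ = {1, 2, 4, 5, 8}
… ∩ ⟦which blocked 2⟧ = {1, 2, 4, 5, 8} ∩ {1, 2, 3, 6} = {1, 2}
… ∩ ⟦left of 4⟧ = {1, 2} ∩ {2, 4, 7} = {2}
… ∩ ⟦below 8⟧ = {2} ∩ {2, 3, 4, 7, 8} = {2}
… ∩ ⟦striped⟧ = {2} ∩ {1, 2, 5, 7, 8} = {2}
So ⟦striped card which blocked 2 left of 4 below 8⟧ = {2}.

{2}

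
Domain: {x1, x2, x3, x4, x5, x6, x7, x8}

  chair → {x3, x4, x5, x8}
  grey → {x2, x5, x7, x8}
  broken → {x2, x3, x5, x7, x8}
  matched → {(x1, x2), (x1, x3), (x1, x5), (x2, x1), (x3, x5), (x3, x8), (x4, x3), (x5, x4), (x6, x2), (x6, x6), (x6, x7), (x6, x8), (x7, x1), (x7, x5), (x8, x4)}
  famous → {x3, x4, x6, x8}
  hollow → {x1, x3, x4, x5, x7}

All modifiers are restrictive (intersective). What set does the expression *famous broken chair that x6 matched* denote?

{x8}

⟦that x6 matched⟧ = {x : ⟨x6, x⟩ ∈ ⟦matched⟧} = {x2, x6, x7, x8}
⟦chair⟧ = {x3, x4, x5, x8}
… ∩ ⟦that x6 matched⟧ = {x3, x4, x5, x8} ∩ {x2, x6, x7, x8} = {x8}
… ∩ ⟦famous⟧ = {x8} ∩ {x3, x4, x6, x8} = {x8}
… ∩ ⟦broken⟧ = {x8} ∩ {x2, x3, x5, x7, x8} = {x8}
So ⟦famous broken chair that x6 matched⟧ = {x8}.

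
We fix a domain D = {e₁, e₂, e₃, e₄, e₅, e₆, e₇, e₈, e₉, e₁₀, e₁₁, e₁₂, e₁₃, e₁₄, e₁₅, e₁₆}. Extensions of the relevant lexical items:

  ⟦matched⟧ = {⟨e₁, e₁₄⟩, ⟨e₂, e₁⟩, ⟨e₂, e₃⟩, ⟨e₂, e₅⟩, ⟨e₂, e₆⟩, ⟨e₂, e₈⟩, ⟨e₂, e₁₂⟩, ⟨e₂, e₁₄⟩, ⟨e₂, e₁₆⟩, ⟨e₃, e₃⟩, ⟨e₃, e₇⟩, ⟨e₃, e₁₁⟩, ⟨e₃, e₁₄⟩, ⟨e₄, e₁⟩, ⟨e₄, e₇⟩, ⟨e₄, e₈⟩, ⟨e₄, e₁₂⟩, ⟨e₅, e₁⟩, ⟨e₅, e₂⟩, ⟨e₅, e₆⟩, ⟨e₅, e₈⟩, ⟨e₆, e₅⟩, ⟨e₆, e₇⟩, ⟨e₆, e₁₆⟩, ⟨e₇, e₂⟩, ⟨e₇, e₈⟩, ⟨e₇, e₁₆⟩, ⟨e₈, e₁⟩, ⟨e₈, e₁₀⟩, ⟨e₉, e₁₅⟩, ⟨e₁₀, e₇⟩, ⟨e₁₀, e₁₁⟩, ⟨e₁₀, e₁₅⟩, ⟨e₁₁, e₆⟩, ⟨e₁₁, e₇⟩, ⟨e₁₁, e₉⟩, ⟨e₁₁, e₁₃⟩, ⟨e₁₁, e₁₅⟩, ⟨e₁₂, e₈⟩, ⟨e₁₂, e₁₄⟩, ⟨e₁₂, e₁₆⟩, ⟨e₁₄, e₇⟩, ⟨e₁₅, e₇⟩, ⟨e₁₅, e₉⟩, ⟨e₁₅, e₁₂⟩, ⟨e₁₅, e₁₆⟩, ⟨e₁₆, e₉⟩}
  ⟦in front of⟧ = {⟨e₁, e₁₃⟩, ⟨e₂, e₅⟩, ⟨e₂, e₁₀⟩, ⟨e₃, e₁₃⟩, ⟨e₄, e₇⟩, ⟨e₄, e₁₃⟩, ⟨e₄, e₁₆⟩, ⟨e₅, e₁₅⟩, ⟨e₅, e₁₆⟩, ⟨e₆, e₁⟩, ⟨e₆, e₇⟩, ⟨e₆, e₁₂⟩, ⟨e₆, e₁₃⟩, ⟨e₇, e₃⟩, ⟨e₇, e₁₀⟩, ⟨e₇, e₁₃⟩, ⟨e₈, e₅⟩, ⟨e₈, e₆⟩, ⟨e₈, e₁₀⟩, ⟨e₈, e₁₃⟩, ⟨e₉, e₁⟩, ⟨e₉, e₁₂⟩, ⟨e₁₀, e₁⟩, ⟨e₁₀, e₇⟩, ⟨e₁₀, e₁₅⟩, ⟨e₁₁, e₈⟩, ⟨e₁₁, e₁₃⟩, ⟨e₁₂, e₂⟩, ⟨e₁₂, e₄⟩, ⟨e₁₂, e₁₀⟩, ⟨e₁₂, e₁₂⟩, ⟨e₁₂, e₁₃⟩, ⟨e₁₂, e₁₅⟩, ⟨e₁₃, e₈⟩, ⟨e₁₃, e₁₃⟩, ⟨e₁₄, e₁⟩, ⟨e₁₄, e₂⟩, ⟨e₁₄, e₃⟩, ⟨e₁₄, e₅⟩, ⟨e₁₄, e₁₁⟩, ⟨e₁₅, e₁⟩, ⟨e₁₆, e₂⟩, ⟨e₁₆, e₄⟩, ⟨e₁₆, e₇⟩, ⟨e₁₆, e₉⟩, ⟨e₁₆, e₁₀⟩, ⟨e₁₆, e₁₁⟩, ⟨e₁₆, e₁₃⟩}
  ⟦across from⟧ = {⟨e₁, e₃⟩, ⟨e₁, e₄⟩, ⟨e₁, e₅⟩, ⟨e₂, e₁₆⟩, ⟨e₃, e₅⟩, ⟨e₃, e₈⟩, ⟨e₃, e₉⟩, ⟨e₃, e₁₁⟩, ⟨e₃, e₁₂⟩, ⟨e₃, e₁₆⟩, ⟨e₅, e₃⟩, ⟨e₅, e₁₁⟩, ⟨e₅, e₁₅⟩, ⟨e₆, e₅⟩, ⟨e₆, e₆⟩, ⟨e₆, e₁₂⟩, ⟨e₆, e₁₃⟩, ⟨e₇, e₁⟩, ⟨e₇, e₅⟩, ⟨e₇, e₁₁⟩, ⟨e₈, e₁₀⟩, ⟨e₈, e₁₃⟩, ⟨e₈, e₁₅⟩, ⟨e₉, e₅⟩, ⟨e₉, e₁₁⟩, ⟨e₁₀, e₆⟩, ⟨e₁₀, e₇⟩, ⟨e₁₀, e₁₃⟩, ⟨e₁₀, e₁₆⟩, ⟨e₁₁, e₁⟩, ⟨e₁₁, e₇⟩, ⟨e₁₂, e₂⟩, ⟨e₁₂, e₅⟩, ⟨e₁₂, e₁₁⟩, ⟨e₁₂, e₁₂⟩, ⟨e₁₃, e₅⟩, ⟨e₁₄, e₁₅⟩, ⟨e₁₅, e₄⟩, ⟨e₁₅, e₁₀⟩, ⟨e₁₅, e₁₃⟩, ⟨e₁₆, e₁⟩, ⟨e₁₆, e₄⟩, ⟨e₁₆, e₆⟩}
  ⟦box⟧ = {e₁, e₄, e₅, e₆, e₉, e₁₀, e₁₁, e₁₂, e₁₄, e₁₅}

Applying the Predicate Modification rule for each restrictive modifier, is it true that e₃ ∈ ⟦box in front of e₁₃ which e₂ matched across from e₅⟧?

⟦in front of e₁₃⟧ = {x : ⟨x, e₁₃⟩ ∈ ⟦in front of⟧} = {e₁, e₃, e₄, e₆, e₇, e₈, e₁₁, e₁₂, e₁₃, e₁₆}
⟦which e₂ matched⟧ = {x : ⟨e₂, x⟩ ∈ ⟦matched⟧} = {e₁, e₃, e₅, e₆, e₈, e₁₂, e₁₄, e₁₆}
⟦across from e₅⟧ = {x : ⟨x, e₅⟩ ∈ ⟦across from⟧} = {e₁, e₃, e₆, e₇, e₉, e₁₂, e₁₃}
⟦box⟧ = {e₁, e₄, e₅, e₆, e₉, e₁₀, e₁₁, e₁₂, e₁₄, e₁₅}
… ∩ ⟦in front of e₁₃⟧ = {e₁, e₄, e₅, e₆, e₉, e₁₀, e₁₁, e₁₂, e₁₄, e₁₅} ∩ {e₁, e₃, e₄, e₆, e₇, e₈, e₁₁, e₁₂, e₁₃, e₁₆} = {e₁, e₄, e₆, e₁₁, e₁₂}
… ∩ ⟦which e₂ matched⟧ = {e₁, e₄, e₆, e₁₁, e₁₂} ∩ {e₁, e₃, e₅, e₆, e₈, e₁₂, e₁₄, e₁₆} = {e₁, e₆, e₁₂}
… ∩ ⟦across from e₅⟧ = {e₁, e₆, e₁₂} ∩ {e₁, e₃, e₆, e₇, e₉, e₁₂, e₁₃} = {e₁, e₆, e₁₂}
⟦box in front of e₁₃ which e₂ matched across from e₅⟧ = {e₁, e₆, e₁₂}; e₃ ∉ this set.

no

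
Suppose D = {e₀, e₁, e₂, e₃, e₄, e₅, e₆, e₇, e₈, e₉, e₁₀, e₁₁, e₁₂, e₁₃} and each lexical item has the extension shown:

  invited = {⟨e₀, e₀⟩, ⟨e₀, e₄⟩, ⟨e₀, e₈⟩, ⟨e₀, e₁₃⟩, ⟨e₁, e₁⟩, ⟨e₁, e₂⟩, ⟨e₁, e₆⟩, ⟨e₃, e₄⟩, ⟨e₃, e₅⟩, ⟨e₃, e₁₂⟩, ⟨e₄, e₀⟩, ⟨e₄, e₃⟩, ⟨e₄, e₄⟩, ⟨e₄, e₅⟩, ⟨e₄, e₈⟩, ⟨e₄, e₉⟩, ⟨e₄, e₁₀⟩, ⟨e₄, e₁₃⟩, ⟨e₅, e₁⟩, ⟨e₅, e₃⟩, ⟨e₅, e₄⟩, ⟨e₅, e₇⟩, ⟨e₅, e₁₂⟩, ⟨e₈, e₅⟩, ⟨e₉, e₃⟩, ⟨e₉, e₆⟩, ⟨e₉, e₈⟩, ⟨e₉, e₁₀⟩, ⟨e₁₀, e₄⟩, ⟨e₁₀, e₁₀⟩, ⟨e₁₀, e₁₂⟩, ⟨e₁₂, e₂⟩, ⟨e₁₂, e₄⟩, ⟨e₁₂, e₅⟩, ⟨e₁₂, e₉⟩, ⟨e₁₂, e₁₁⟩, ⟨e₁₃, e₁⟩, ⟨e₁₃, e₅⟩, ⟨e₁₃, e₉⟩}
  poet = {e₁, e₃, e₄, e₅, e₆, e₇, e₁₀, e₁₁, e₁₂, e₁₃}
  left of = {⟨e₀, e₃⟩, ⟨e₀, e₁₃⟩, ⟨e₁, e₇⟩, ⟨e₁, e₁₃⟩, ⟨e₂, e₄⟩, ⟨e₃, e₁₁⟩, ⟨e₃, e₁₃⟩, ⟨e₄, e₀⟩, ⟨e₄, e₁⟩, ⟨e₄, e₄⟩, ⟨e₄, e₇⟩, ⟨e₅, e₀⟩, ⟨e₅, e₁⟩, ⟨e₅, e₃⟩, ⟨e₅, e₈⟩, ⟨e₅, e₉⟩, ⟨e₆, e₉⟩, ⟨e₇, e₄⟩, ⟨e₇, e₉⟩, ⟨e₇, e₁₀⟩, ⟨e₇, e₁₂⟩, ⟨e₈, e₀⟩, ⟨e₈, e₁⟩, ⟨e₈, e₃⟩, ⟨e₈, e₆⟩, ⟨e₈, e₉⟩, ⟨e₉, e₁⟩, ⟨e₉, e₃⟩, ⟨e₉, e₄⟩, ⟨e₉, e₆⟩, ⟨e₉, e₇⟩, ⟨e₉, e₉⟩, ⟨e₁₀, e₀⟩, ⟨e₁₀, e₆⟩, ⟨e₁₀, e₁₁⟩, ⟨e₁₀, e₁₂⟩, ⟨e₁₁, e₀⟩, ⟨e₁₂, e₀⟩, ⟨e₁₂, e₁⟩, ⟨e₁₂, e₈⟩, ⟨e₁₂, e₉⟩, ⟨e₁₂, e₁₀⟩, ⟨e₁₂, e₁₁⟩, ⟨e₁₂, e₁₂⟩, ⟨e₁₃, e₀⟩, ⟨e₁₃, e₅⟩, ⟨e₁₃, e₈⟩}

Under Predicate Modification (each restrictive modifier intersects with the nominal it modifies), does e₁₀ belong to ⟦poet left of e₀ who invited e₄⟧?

⟦left of e₀⟧ = {x : ⟨x, e₀⟩ ∈ ⟦left of⟧} = {e₄, e₅, e₈, e₁₀, e₁₁, e₁₂, e₁₃}
⟦who invited e₄⟧ = {x : ⟨x, e₄⟩ ∈ ⟦invited⟧} = {e₀, e₃, e₄, e₅, e₁₀, e₁₂}
⟦poet⟧ = {e₁, e₃, e₄, e₅, e₆, e₇, e₁₀, e₁₁, e₁₂, e₁₃}
… ∩ ⟦left of e₀⟧ = {e₁, e₃, e₄, e₅, e₆, e₇, e₁₀, e₁₁, e₁₂, e₁₃} ∩ {e₄, e₅, e₈, e₁₀, e₁₁, e₁₂, e₁₃} = {e₄, e₅, e₁₀, e₁₁, e₁₂, e₁₃}
… ∩ ⟦who invited e₄⟧ = {e₄, e₅, e₁₀, e₁₁, e₁₂, e₁₃} ∩ {e₀, e₃, e₄, e₅, e₁₀, e₁₂} = {e₄, e₅, e₁₀, e₁₂}
⟦poet left of e₀ who invited e₄⟧ = {e₄, e₅, e₁₀, e₁₂}; e₁₀ ∈ this set.

yes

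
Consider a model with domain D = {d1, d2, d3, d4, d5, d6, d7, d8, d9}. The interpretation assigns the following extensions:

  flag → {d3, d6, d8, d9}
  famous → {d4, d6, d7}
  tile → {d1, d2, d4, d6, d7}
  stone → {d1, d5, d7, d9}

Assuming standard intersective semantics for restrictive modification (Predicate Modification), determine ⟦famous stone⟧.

{d7}

⟦stone⟧ = {d1, d5, d7, d9}
… ∩ ⟦famous⟧ = {d1, d5, d7, d9} ∩ {d4, d6, d7} = {d7}
So ⟦famous stone⟧ = {d7}.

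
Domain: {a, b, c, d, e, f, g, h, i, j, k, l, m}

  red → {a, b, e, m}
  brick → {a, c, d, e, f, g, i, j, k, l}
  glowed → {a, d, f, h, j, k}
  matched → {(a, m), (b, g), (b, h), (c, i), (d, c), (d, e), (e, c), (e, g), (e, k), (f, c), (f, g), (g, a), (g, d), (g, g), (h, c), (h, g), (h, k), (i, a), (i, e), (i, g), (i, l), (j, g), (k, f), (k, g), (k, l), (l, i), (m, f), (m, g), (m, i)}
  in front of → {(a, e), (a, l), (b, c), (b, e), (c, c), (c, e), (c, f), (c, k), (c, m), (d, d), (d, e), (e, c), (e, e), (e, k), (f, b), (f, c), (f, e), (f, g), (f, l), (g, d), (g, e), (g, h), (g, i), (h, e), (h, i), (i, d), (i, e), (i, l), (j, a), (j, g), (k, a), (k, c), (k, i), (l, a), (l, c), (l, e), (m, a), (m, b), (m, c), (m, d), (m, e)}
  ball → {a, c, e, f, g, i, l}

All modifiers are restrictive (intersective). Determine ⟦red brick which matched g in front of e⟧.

{e}

⟦which matched g⟧ = {x : ⟨x, g⟩ ∈ ⟦matched⟧} = {b, e, f, g, h, i, j, k, m}
⟦in front of e⟧ = {x : ⟨x, e⟩ ∈ ⟦in front of⟧} = {a, b, c, d, e, f, g, h, i, l, m}
⟦brick⟧ = {a, c, d, e, f, g, i, j, k, l}
… ∩ ⟦which matched g⟧ = {a, c, d, e, f, g, i, j, k, l} ∩ {b, e, f, g, h, i, j, k, m} = {e, f, g, i, j, k}
… ∩ ⟦in front of e⟧ = {e, f, g, i, j, k} ∩ {a, b, c, d, e, f, g, h, i, l, m} = {e, f, g, i}
… ∩ ⟦red⟧ = {e, f, g, i} ∩ {a, b, e, m} = {e}
So ⟦red brick which matched g in front of e⟧ = {e}.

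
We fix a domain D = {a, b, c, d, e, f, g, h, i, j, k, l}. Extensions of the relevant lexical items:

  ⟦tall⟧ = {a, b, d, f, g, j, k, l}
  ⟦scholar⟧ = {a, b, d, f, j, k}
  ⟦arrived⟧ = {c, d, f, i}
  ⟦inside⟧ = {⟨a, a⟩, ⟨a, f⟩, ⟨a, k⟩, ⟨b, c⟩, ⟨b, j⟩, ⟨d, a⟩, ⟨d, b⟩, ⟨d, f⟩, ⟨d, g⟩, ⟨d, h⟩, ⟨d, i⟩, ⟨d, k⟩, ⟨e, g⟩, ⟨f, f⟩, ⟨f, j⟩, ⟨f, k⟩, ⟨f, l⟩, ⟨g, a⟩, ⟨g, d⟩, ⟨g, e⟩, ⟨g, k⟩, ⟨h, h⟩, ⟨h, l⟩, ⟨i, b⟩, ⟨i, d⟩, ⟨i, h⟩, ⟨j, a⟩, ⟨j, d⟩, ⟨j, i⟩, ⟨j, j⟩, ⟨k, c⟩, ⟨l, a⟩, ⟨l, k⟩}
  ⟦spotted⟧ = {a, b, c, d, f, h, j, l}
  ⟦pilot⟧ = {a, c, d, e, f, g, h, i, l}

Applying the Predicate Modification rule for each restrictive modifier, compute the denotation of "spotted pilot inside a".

{a, d, l}

⟦inside a⟧ = {x : ⟨x, a⟩ ∈ ⟦inside⟧} = {a, d, g, j, l}
⟦pilot⟧ = {a, c, d, e, f, g, h, i, l}
… ∩ ⟦inside a⟧ = {a, c, d, e, f, g, h, i, l} ∩ {a, d, g, j, l} = {a, d, g, l}
… ∩ ⟦spotted⟧ = {a, d, g, l} ∩ {a, b, c, d, f, h, j, l} = {a, d, l}
So ⟦spotted pilot inside a⟧ = {a, d, l}.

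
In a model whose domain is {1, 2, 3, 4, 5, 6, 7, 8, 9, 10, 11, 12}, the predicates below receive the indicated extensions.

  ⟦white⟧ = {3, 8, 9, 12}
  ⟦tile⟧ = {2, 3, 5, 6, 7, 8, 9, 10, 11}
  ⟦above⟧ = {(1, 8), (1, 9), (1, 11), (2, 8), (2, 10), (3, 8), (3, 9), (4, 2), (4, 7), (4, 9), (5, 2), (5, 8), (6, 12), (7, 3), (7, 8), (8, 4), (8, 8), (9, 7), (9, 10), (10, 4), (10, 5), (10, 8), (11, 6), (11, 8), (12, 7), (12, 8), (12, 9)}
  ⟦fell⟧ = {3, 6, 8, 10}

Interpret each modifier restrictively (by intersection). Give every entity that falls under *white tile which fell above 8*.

⟦which fell⟧ = ⟦fell⟧ = {3, 6, 8, 10}
⟦above 8⟧ = {x : ⟨x, 8⟩ ∈ ⟦above⟧} = {1, 2, 3, 5, 7, 8, 10, 11, 12}
⟦tile⟧ = {2, 3, 5, 6, 7, 8, 9, 10, 11}
… ∩ ⟦which fell⟧ = {2, 3, 5, 6, 7, 8, 9, 10, 11} ∩ {3, 6, 8, 10} = {3, 6, 8, 10}
… ∩ ⟦above 8⟧ = {3, 6, 8, 10} ∩ {1, 2, 3, 5, 7, 8, 10, 11, 12} = {3, 8, 10}
… ∩ ⟦white⟧ = {3, 8, 10} ∩ {3, 8, 9, 12} = {3, 8}
So ⟦white tile which fell above 8⟧ = {3, 8}.

{3, 8}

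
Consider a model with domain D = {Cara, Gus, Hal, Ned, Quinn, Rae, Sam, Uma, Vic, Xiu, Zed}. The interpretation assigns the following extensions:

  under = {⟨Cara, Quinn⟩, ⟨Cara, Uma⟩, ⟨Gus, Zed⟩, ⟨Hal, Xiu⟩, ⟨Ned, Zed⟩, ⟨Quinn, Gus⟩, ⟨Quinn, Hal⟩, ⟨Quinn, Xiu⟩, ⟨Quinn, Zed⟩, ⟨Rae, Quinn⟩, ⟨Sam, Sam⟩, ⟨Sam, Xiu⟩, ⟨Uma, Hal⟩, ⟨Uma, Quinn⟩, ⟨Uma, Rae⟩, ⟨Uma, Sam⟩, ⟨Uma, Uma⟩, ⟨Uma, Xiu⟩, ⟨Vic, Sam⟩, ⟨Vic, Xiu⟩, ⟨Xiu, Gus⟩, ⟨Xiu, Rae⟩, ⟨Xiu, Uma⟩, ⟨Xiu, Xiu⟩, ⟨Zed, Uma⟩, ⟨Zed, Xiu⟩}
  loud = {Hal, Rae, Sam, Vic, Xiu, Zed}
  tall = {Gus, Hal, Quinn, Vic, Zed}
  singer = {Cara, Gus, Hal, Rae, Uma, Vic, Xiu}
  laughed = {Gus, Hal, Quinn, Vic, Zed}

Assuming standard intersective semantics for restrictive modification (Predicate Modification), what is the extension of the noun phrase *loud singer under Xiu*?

⟦under Xiu⟧ = {x : ⟨x, Xiu⟩ ∈ ⟦under⟧} = {Hal, Quinn, Sam, Uma, Vic, Xiu, Zed}
⟦singer⟧ = {Cara, Gus, Hal, Rae, Uma, Vic, Xiu}
… ∩ ⟦under Xiu⟧ = {Cara, Gus, Hal, Rae, Uma, Vic, Xiu} ∩ {Hal, Quinn, Sam, Uma, Vic, Xiu, Zed} = {Hal, Uma, Vic, Xiu}
… ∩ ⟦loud⟧ = {Hal, Uma, Vic, Xiu} ∩ {Hal, Rae, Sam, Vic, Xiu, Zed} = {Hal, Vic, Xiu}
So ⟦loud singer under Xiu⟧ = {Hal, Vic, Xiu}.

{Hal, Vic, Xiu}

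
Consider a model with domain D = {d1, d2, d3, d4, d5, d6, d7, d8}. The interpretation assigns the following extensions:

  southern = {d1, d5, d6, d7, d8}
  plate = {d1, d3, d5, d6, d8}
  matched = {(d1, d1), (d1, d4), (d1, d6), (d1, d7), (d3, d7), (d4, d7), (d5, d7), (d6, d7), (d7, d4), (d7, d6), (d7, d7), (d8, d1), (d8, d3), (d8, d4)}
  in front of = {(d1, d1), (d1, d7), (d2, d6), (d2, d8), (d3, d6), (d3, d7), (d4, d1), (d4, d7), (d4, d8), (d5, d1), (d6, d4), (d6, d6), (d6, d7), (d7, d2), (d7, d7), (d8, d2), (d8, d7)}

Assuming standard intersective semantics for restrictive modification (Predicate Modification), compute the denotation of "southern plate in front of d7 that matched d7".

{d1, d6}

⟦in front of d7⟧ = {x : ⟨x, d7⟩ ∈ ⟦in front of⟧} = {d1, d3, d4, d6, d7, d8}
⟦that matched d7⟧ = {x : ⟨x, d7⟩ ∈ ⟦matched⟧} = {d1, d3, d4, d5, d6, d7}
⟦plate⟧ = {d1, d3, d5, d6, d8}
… ∩ ⟦in front of d7⟧ = {d1, d3, d5, d6, d8} ∩ {d1, d3, d4, d6, d7, d8} = {d1, d3, d6, d8}
… ∩ ⟦that matched d7⟧ = {d1, d3, d6, d8} ∩ {d1, d3, d4, d5, d6, d7} = {d1, d3, d6}
… ∩ ⟦southern⟧ = {d1, d3, d6} ∩ {d1, d5, d6, d7, d8} = {d1, d6}
So ⟦southern plate in front of d7 that matched d7⟧ = {d1, d6}.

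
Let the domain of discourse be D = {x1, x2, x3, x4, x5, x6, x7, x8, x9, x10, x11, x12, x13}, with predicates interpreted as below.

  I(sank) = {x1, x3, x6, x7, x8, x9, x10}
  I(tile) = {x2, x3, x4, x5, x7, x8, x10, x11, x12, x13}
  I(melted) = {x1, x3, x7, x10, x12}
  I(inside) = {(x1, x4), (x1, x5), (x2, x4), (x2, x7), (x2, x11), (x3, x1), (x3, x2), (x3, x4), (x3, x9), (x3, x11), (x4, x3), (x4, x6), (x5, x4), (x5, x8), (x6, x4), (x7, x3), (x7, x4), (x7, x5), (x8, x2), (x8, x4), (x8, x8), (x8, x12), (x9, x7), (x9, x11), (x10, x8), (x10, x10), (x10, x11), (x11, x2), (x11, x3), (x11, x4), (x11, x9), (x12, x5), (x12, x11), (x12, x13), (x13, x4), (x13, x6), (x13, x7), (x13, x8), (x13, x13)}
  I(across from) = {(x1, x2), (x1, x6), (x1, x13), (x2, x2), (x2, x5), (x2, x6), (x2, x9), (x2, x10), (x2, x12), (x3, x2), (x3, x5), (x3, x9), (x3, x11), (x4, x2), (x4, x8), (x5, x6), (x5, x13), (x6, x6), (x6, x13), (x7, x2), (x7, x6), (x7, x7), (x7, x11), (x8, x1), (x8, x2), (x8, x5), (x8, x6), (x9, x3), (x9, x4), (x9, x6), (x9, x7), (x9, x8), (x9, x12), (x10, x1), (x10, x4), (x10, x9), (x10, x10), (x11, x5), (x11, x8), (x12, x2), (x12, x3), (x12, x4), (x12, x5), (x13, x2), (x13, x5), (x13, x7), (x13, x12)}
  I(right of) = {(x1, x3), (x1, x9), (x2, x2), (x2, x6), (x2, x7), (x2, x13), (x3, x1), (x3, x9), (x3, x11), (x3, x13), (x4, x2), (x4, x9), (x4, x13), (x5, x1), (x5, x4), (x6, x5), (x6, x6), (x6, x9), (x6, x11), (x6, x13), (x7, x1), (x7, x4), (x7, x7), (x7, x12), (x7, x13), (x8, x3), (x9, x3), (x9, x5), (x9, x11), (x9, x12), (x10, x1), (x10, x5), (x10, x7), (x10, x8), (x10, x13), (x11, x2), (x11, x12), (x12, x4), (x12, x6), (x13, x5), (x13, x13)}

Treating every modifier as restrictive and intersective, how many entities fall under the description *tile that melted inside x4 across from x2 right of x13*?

⟦that melted⟧ = ⟦melted⟧ = {x1, x3, x7, x10, x12}
⟦inside x4⟧ = {x : ⟨x, x4⟩ ∈ ⟦inside⟧} = {x1, x2, x3, x5, x6, x7, x8, x11, x13}
⟦across from x2⟧ = {x : ⟨x, x2⟩ ∈ ⟦across from⟧} = {x1, x2, x3, x4, x7, x8, x12, x13}
⟦right of x13⟧ = {x : ⟨x, x13⟩ ∈ ⟦right of⟧} = {x2, x3, x4, x6, x7, x10, x13}
⟦tile⟧ = {x2, x3, x4, x5, x7, x8, x10, x11, x12, x13}
… ∩ ⟦that melted⟧ = {x2, x3, x4, x5, x7, x8, x10, x11, x12, x13} ∩ {x1, x3, x7, x10, x12} = {x3, x7, x10, x12}
… ∩ ⟦inside x4⟧ = {x3, x7, x10, x12} ∩ {x1, x2, x3, x5, x6, x7, x8, x11, x13} = {x3, x7}
… ∩ ⟦across from x2⟧ = {x3, x7} ∩ {x1, x2, x3, x4, x7, x8, x12, x13} = {x3, x7}
… ∩ ⟦right of x13⟧ = {x3, x7} ∩ {x2, x3, x4, x6, x7, x10, x13} = {x3, x7}
⟦tile that melted inside x4 across from x2 right of x13⟧ = {x3, x7}, so the cardinality is 2.

2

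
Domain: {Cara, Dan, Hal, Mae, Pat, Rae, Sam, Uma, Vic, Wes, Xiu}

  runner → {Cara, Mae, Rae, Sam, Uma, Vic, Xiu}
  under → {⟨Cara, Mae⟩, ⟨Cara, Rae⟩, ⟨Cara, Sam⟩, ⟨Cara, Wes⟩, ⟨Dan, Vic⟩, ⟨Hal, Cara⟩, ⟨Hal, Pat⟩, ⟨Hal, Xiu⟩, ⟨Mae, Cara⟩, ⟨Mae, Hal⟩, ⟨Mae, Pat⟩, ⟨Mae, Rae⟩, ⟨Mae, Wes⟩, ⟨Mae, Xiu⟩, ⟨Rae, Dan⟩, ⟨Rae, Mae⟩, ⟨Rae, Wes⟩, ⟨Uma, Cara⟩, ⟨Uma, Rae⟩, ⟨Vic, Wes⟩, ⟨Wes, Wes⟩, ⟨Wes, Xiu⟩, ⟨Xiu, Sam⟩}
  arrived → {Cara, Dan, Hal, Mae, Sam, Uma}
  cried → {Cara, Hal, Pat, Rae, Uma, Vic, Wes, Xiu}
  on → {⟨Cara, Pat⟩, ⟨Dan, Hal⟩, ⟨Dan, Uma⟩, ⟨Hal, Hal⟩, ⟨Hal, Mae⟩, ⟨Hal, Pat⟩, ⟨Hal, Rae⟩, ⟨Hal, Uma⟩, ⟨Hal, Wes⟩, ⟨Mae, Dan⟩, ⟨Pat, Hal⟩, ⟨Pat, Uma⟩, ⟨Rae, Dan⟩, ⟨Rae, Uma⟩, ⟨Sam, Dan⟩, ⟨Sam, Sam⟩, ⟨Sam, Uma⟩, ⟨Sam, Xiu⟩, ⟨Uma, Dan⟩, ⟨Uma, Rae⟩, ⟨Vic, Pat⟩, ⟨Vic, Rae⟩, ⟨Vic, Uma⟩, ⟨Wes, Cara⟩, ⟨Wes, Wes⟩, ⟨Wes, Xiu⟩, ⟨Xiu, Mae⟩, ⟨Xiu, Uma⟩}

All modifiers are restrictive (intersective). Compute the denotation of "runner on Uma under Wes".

{Rae, Vic}

⟦on Uma⟧ = {x : ⟨x, Uma⟩ ∈ ⟦on⟧} = {Dan, Hal, Pat, Rae, Sam, Vic, Xiu}
⟦under Wes⟧ = {x : ⟨x, Wes⟩ ∈ ⟦under⟧} = {Cara, Mae, Rae, Vic, Wes}
⟦runner⟧ = {Cara, Mae, Rae, Sam, Uma, Vic, Xiu}
… ∩ ⟦on Uma⟧ = {Cara, Mae, Rae, Sam, Uma, Vic, Xiu} ∩ {Dan, Hal, Pat, Rae, Sam, Vic, Xiu} = {Rae, Sam, Vic, Xiu}
… ∩ ⟦under Wes⟧ = {Rae, Sam, Vic, Xiu} ∩ {Cara, Mae, Rae, Vic, Wes} = {Rae, Vic}
So ⟦runner on Uma under Wes⟧ = {Rae, Vic}.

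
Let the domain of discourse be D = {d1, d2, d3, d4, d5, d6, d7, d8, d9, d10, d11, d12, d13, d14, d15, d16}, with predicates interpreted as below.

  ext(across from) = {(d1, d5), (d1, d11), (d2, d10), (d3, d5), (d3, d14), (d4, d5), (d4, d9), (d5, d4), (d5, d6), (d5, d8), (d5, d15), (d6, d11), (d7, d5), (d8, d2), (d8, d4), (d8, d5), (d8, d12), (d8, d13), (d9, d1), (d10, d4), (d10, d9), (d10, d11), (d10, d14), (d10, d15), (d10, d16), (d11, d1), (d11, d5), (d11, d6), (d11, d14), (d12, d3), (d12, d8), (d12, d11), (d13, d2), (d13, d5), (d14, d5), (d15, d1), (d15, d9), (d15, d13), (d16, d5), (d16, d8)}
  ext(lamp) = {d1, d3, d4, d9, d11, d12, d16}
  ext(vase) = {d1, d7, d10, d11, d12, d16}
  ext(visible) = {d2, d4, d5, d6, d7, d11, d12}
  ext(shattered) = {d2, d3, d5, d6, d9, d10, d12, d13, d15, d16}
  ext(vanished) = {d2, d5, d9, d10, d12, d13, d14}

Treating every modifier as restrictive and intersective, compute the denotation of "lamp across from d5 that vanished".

{}

⟦across from d5⟧ = {x : ⟨x, d5⟩ ∈ ⟦across from⟧} = {d1, d3, d4, d7, d8, d11, d13, d14, d16}
⟦that vanished⟧ = ⟦vanished⟧ = {d2, d5, d9, d10, d12, d13, d14}
⟦lamp⟧ = {d1, d3, d4, d9, d11, d12, d16}
… ∩ ⟦across from d5⟧ = {d1, d3, d4, d9, d11, d12, d16} ∩ {d1, d3, d4, d7, d8, d11, d13, d14, d16} = {d1, d3, d4, d11, d16}
… ∩ ⟦that vanished⟧ = {d1, d3, d4, d11, d16} ∩ {d2, d5, d9, d10, d12, d13, d14} = ∅
So ⟦lamp across from d5 that vanished⟧ = {}.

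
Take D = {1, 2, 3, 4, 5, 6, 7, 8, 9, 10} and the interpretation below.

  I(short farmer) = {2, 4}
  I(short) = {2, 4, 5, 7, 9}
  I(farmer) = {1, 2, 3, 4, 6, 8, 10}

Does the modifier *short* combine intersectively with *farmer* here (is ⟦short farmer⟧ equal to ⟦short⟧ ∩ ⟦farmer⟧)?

⟦short⟧ ∩ ⟦farmer⟧ = {2, 4, 5, 7, 9} ∩ {1, 2, 3, 4, 6, 8, 10} = {2, 4}
Observed ⟦short farmer⟧ = {2, 4}.
These coincide, so the modifier is intersective here.

yes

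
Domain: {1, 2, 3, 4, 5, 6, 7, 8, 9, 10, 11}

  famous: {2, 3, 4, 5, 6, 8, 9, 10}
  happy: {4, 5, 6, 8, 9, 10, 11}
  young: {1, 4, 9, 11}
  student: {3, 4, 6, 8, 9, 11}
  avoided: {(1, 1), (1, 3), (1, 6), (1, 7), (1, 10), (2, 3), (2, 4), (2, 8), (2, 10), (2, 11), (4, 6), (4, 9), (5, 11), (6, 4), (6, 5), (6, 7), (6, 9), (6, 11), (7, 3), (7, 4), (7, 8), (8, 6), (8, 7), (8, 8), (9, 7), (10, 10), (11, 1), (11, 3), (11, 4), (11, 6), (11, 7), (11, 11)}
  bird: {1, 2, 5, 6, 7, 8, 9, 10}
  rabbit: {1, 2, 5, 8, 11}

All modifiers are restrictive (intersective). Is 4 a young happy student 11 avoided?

⟦11 avoided⟧ = {x : ⟨11, x⟩ ∈ ⟦avoided⟧} = {1, 3, 4, 6, 7, 11}
⟦student⟧ = {3, 4, 6, 8, 9, 11}
… ∩ ⟦11 avoided⟧ = {3, 4, 6, 8, 9, 11} ∩ {1, 3, 4, 6, 7, 11} = {3, 4, 6, 11}
… ∩ ⟦young⟧ = {3, 4, 6, 11} ∩ {1, 4, 9, 11} = {4, 11}
… ∩ ⟦happy⟧ = {4, 11} ∩ {4, 5, 6, 8, 9, 10, 11} = {4, 11}
⟦young happy student 11 avoided⟧ = {4, 11}; 4 ∈ this set.

yes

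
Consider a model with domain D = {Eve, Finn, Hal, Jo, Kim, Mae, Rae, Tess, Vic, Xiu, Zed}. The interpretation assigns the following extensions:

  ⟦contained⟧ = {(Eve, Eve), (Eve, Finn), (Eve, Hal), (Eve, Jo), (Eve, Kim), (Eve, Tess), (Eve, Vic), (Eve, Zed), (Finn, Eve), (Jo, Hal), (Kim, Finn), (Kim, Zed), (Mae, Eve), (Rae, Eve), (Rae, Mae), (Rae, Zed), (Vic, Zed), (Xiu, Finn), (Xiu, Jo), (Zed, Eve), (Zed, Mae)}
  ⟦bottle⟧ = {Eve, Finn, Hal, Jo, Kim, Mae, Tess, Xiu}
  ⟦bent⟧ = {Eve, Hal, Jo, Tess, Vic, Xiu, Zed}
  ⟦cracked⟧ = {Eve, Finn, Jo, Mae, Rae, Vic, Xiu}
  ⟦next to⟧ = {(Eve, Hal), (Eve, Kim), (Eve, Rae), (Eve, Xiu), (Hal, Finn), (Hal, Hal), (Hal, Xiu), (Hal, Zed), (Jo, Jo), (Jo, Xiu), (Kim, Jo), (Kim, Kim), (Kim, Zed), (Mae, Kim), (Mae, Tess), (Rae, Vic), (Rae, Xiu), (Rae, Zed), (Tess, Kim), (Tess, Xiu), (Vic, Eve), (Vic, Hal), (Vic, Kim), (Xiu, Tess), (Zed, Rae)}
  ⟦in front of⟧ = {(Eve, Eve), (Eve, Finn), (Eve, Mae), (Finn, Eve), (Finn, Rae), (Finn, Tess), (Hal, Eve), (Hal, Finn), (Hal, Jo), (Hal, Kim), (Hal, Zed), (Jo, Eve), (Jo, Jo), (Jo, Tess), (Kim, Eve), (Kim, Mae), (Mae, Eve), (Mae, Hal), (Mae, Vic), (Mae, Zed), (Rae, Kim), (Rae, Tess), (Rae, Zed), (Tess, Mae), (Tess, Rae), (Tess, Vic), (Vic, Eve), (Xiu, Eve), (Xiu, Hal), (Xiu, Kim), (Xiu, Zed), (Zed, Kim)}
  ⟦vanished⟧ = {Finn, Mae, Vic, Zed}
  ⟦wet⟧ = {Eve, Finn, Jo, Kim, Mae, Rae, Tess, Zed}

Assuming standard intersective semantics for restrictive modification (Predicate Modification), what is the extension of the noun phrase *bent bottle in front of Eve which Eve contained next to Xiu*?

{Eve, Hal, Jo}

⟦in front of Eve⟧ = {x : ⟨x, Eve⟩ ∈ ⟦in front of⟧} = {Eve, Finn, Hal, Jo, Kim, Mae, Vic, Xiu}
⟦which Eve contained⟧ = {x : ⟨Eve, x⟩ ∈ ⟦contained⟧} = {Eve, Finn, Hal, Jo, Kim, Tess, Vic, Zed}
⟦next to Xiu⟧ = {x : ⟨x, Xiu⟩ ∈ ⟦next to⟧} = {Eve, Hal, Jo, Rae, Tess}
⟦bottle⟧ = {Eve, Finn, Hal, Jo, Kim, Mae, Tess, Xiu}
… ∩ ⟦in front of Eve⟧ = {Eve, Finn, Hal, Jo, Kim, Mae, Tess, Xiu} ∩ {Eve, Finn, Hal, Jo, Kim, Mae, Vic, Xiu} = {Eve, Finn, Hal, Jo, Kim, Mae, Xiu}
… ∩ ⟦which Eve contained⟧ = {Eve, Finn, Hal, Jo, Kim, Mae, Xiu} ∩ {Eve, Finn, Hal, Jo, Kim, Tess, Vic, Zed} = {Eve, Finn, Hal, Jo, Kim}
… ∩ ⟦next to Xiu⟧ = {Eve, Finn, Hal, Jo, Kim} ∩ {Eve, Hal, Jo, Rae, Tess} = {Eve, Hal, Jo}
… ∩ ⟦bent⟧ = {Eve, Hal, Jo} ∩ {Eve, Hal, Jo, Tess, Vic, Xiu, Zed} = {Eve, Hal, Jo}
So ⟦bent bottle in front of Eve which Eve contained next to Xiu⟧ = {Eve, Hal, Jo}.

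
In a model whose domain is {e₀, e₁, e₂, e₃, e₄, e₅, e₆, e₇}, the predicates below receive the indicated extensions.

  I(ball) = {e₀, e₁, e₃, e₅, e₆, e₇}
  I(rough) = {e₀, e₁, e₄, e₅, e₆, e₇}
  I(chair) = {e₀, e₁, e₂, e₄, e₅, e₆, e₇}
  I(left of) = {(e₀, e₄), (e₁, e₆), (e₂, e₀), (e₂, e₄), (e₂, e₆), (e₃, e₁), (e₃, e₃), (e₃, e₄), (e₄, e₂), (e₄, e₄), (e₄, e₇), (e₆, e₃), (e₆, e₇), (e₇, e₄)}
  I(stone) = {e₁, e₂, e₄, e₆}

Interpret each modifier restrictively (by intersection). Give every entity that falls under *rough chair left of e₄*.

⟦left of e₄⟧ = {x : ⟨x, e₄⟩ ∈ ⟦left of⟧} = {e₀, e₂, e₃, e₄, e₇}
⟦chair⟧ = {e₀, e₁, e₂, e₄, e₅, e₆, e₇}
… ∩ ⟦left of e₄⟧ = {e₀, e₁, e₂, e₄, e₅, e₆, e₇} ∩ {e₀, e₂, e₃, e₄, e₇} = {e₀, e₂, e₄, e₇}
… ∩ ⟦rough⟧ = {e₀, e₂, e₄, e₇} ∩ {e₀, e₁, e₄, e₅, e₆, e₇} = {e₀, e₄, e₇}
So ⟦rough chair left of e₄⟧ = {e₀, e₄, e₇}.

{e₀, e₄, e₇}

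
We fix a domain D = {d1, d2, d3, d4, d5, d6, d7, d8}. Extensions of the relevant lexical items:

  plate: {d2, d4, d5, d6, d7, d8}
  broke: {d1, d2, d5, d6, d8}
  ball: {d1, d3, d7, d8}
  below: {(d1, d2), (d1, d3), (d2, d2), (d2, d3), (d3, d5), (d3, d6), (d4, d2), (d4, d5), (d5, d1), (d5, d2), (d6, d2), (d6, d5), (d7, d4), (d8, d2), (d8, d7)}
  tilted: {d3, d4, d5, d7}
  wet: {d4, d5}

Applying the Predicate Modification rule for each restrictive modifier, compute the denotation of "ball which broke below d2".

⟦which broke⟧ = ⟦broke⟧ = {d1, d2, d5, d6, d8}
⟦below d2⟧ = {x : ⟨x, d2⟩ ∈ ⟦below⟧} = {d1, d2, d4, d5, d6, d8}
⟦ball⟧ = {d1, d3, d7, d8}
… ∩ ⟦which broke⟧ = {d1, d3, d7, d8} ∩ {d1, d2, d5, d6, d8} = {d1, d8}
… ∩ ⟦below d2⟧ = {d1, d8} ∩ {d1, d2, d4, d5, d6, d8} = {d1, d8}
So ⟦ball which broke below d2⟧ = {d1, d8}.

{d1, d8}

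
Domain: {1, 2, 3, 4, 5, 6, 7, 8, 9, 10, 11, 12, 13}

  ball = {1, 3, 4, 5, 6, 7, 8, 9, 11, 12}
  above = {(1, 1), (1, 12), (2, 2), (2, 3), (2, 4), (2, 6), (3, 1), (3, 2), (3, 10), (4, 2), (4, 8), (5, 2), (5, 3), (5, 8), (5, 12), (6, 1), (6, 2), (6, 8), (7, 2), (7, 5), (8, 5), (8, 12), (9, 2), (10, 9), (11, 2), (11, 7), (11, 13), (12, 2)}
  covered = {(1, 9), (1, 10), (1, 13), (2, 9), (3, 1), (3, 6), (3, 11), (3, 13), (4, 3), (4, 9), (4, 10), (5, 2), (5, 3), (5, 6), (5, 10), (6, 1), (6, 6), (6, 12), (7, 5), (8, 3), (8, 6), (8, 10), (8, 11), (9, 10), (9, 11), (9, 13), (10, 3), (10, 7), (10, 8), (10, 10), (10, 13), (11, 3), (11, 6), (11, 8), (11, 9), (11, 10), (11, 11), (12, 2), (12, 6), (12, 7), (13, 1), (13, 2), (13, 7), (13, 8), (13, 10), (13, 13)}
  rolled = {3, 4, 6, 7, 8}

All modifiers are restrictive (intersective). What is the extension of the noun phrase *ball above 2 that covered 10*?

{4, 5, 9, 11}

⟦above 2⟧ = {x : ⟨x, 2⟩ ∈ ⟦above⟧} = {2, 3, 4, 5, 6, 7, 9, 11, 12}
⟦that covered 10⟧ = {x : ⟨x, 10⟩ ∈ ⟦covered⟧} = {1, 4, 5, 8, 9, 10, 11, 13}
⟦ball⟧ = {1, 3, 4, 5, 6, 7, 8, 9, 11, 12}
… ∩ ⟦above 2⟧ = {1, 3, 4, 5, 6, 7, 8, 9, 11, 12} ∩ {2, 3, 4, 5, 6, 7, 9, 11, 12} = {3, 4, 5, 6, 7, 9, 11, 12}
… ∩ ⟦that covered 10⟧ = {3, 4, 5, 6, 7, 9, 11, 12} ∩ {1, 4, 5, 8, 9, 10, 11, 13} = {4, 5, 9, 11}
So ⟦ball above 2 that covered 10⟧ = {4, 5, 9, 11}.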